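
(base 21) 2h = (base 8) 73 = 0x3B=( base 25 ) 29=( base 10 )59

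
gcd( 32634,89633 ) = 1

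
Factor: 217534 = 2^1*23^1 * 4729^1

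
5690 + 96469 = 102159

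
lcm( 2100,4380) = 153300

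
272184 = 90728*3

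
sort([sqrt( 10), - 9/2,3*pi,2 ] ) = [  -  9/2,  2,sqrt ( 10 ),  3*pi]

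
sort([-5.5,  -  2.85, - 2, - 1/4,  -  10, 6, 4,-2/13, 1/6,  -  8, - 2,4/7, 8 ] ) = [ - 10, - 8,-5.5, - 2.85, - 2,- 2,-1/4, -2/13,  1/6, 4/7 , 4, 6,8]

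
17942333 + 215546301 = 233488634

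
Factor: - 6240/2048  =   - 195/64 = - 2^( - 6 )*3^1*5^1*13^1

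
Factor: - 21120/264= - 80=- 2^4*5^1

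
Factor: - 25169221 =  - 7^1*11^1 *326873^1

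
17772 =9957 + 7815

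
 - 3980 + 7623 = 3643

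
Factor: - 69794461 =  - 11^1 * 43^1*147557^1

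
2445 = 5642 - 3197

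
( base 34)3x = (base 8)207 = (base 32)47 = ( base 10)135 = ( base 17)7g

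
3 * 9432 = 28296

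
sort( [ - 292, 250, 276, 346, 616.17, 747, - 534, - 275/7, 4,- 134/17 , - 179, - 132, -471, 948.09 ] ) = [ - 534, - 471,-292,  -  179,-132 ,  -  275/7, - 134/17, 4,250  ,  276,346, 616.17,  747, 948.09]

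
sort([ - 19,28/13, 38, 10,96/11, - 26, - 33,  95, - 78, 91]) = [ - 78, - 33, - 26, - 19, 28/13, 96/11,10,38, 91,  95 ] 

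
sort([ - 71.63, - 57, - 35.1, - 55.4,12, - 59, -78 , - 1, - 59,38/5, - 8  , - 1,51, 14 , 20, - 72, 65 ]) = [ - 78, - 72,-71.63, - 59, - 59, - 57,  -  55.4, - 35.1, - 8, - 1, - 1, 38/5, 12, 14 , 20, 51, 65 ]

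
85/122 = 85/122 = 0.70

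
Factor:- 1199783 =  - 13^1*41^1*2251^1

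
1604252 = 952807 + 651445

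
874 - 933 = -59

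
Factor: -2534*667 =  - 2^1*7^1 * 23^1*29^1*181^1 = - 1690178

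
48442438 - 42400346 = 6042092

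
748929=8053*93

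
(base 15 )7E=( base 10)119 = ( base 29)43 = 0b1110111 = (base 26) 4f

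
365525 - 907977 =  - 542452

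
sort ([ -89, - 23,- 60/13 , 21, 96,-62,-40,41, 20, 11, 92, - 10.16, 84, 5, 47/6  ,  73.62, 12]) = [  -  89,  -  62,  -  40, - 23, - 10.16,- 60/13, 5, 47/6,11, 12, 20 , 21, 41,  73.62, 84,92 , 96] 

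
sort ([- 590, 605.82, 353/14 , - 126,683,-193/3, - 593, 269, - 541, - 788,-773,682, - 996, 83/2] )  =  [ - 996,  -  788, - 773, - 593, - 590, - 541, - 126, - 193/3, 353/14,83/2, 269,605.82, 682, 683]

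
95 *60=5700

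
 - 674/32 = - 22 + 15/16 = - 21.06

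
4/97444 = 1/24361=0.00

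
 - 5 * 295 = -1475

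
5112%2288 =536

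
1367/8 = 1367/8=170.88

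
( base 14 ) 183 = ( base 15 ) 15b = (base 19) G7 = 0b100110111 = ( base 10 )311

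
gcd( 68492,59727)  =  1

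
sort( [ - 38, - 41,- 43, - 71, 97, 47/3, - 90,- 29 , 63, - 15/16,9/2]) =[  -  90, - 71 , - 43, - 41, - 38, - 29,-15/16 , 9/2,47/3,  63,97]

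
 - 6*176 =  - 1056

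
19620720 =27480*714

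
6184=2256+3928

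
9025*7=63175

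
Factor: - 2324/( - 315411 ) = 2^2*3^(-1) * 7^1*83^1 * 105137^ ( - 1)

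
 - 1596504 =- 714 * 2236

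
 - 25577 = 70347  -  95924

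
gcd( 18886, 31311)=497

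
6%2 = 0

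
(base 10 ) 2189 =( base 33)20B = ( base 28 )2M5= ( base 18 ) 6DB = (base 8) 4215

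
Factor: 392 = 2^3*7^2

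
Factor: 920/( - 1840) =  - 1/2 = -2^( - 1 )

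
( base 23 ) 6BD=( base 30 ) 3ok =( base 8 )6560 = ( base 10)3440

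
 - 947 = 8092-9039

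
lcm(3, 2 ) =6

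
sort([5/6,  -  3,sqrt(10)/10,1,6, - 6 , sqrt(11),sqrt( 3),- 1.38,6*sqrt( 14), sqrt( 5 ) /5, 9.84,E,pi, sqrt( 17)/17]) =[ - 6, - 3, - 1.38,sqrt( 17)/17,sqrt( 10 )/10, sqrt(5)/5,5/6,1 , sqrt( 3 ),E,pi,sqrt( 11 ), 6,9.84,6*sqrt ( 14 ) ] 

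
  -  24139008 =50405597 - 74544605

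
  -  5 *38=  - 190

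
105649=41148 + 64501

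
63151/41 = 63151/41 = 1540.27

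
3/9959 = 3/9959= 0.00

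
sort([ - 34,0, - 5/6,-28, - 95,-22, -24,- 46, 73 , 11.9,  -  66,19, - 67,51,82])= [ - 95, - 67,-66,- 46,  -  34, - 28  ,-24, -22, - 5/6,0,11.9,19,51,73,82 ] 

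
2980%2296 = 684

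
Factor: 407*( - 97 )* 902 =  - 2^1*11^2*37^1*41^1*97^1 = - 35610058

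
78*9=702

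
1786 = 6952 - 5166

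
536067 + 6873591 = 7409658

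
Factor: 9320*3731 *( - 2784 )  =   - 96807809280 = - 2^8 * 3^1*5^1* 7^1 * 13^1*  29^1*41^1 * 233^1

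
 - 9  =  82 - 91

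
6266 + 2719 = 8985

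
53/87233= 53/87233 = 0.00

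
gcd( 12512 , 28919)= 1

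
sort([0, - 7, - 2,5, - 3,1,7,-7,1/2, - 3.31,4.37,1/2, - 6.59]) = [ - 7, - 7,-6.59, - 3.31, - 3 ,  -  2,0 , 1/2, 1/2 , 1  ,  4.37,5,7] 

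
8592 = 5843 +2749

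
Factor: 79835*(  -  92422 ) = -7378510370 = - 2^1*5^1*7^1*11^1 * 2281^1*4201^1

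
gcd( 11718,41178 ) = 6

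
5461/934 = 5 + 791/934 = 5.85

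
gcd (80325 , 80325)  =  80325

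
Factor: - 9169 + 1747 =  - 2^1*3^1 * 1237^1 = -  7422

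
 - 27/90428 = - 1  +  90401/90428 = - 0.00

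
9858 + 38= 9896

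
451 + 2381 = 2832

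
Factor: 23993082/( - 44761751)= -2^1*3^2*211^( - 1)*212141^( - 1 ) * 1332949^1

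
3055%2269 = 786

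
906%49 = 24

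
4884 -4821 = 63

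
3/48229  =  3/48229 = 0.00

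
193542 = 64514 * 3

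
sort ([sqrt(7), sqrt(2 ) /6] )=[sqrt( 2 ) /6,sqrt( 7) ]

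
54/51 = 18/17 = 1.06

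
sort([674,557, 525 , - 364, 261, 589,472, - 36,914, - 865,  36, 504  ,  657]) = [ - 865, - 364, - 36,36, 261, 472, 504,525,557, 589 , 657,674, 914 ] 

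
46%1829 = 46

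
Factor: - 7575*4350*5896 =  - 194280570000 = -2^4*3^2 * 5^4*11^1*29^1*67^1*101^1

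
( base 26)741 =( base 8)11345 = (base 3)20122011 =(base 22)9lj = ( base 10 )4837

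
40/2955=8/591 = 0.01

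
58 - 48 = 10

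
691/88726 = 691/88726 =0.01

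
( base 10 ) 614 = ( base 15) 2ae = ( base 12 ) 432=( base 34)I2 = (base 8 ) 1146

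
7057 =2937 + 4120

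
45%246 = 45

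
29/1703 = 29/1703 = 0.02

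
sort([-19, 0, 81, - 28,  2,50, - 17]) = [ - 28, - 19, - 17,0,2 , 50, 81 ]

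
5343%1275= 243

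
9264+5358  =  14622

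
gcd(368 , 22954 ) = 46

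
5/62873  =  5/62873  =  0.00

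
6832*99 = 676368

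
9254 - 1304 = 7950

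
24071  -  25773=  - 1702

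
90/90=1 = 1.00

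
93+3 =96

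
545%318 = 227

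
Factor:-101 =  - 101^1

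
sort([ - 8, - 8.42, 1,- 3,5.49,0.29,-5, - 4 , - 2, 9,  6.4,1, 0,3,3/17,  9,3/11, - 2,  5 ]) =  [ - 8.42, - 8,-5,  -  4, - 3, - 2,-2,0, 3/17,3/11 , 0.29, 1,1,3, 5,5.49,6.4,9, 9] 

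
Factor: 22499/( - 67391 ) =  - 149^1*151^1*67391^( -1 ) 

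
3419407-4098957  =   - 679550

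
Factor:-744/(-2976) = 1/4 = 2^(-2 )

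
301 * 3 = 903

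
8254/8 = 1031 + 3/4 = 1031.75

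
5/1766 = 5/1766 = 0.00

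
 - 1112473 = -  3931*283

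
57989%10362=6179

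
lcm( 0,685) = 0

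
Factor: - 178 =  - 2^1*89^1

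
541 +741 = 1282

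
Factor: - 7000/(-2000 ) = 2^( - 1)*7^1= 7/2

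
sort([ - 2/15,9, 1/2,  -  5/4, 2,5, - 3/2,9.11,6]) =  [ - 3/2,  -  5/4, - 2/15, 1/2, 2,  5, 6,  9,  9.11 ] 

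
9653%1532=461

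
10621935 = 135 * 78681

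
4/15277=4/15277 =0.00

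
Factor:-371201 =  - 281^1*1321^1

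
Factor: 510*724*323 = 119264520 =2^3*3^1*5^1*17^2*19^1*181^1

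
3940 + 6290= 10230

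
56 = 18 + 38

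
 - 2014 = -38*53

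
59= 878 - 819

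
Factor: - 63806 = - 2^1*61^1*523^1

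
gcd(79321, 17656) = 1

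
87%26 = 9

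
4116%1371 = 3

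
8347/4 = 8347/4 =2086.75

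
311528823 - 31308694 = 280220129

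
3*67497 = 202491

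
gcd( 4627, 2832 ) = 1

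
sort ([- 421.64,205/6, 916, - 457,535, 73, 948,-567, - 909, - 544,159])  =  [-909, - 567, - 544, - 457, - 421.64, 205/6,73, 159,535,916 , 948 ] 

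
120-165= - 45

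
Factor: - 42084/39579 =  - 2^2*  3^1 * 7^1*79^( - 1)  =  - 84/79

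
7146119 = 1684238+5461881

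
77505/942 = 82 + 87/314 = 82.28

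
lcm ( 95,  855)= 855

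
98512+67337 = 165849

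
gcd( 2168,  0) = 2168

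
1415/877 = 1415/877 = 1.61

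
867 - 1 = 866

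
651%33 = 24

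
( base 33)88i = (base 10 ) 8994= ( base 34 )7qi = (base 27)c93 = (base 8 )21442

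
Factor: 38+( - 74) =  - 36 = - 2^2*3^2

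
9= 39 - 30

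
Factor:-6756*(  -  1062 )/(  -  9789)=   -  2391624/3263=-2^3*3^2*13^( - 1 )*59^1  *  251^(  -  1)*563^1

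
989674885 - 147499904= 842174981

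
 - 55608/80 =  - 6951/10 = -695.10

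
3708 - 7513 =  - 3805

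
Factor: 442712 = 2^3*55339^1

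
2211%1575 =636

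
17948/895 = 20+48/895=20.05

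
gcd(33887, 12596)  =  47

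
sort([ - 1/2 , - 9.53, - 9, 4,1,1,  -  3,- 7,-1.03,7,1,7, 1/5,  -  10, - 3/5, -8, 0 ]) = [ - 10, - 9.53, - 9,- 8, - 7, -3, - 1.03,- 3/5  ,  -  1/2,0,1/5,1,1,1,  4,  7,7] 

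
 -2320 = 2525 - 4845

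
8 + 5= 13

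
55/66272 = 55/66272 = 0.00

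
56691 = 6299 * 9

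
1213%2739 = 1213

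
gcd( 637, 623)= 7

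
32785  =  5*6557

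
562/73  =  7 + 51/73 = 7.70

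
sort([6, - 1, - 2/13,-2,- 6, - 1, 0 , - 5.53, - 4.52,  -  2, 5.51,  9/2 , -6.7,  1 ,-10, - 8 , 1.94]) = [-10, - 8, - 6.7, - 6, - 5.53, - 4.52, - 2,-2, - 1,- 1,-2/13,0, 1,1.94, 9/2,5.51, 6]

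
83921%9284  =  365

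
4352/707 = 6 + 110/707 = 6.16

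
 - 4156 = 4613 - 8769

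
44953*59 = 2652227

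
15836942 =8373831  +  7463111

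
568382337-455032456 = 113349881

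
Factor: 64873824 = 2^5*3^1*31^1*21799^1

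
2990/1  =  2990 =2990.00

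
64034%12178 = 3144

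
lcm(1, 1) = 1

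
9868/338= 4934/169 = 29.20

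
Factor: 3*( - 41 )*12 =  - 2^2*3^2*41^1 = -1476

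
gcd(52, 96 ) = 4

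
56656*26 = 1473056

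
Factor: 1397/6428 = 2^( - 2 ) *11^1*127^1*1607^ ( - 1)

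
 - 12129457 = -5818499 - 6310958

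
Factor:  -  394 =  - 2^1*197^1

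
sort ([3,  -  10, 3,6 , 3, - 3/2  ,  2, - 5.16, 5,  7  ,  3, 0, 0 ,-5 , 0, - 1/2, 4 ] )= [ - 10, - 5.16, - 5, - 3/2, - 1/2,0, 0,0 , 2,  3,3, 3, 3 , 4,  5, 6, 7] 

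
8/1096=1/137= 0.01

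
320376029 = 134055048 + 186320981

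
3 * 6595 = 19785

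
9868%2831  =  1375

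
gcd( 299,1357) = 23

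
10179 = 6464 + 3715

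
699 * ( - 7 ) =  - 4893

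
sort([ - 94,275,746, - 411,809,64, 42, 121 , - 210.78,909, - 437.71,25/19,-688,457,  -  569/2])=[  -  688 , - 437.71, - 411,-569/2, - 210.78,-94,25/19,42 , 64,121,275,457, 746,809, 909 ] 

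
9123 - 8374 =749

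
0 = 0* 10895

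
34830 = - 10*(-3483 )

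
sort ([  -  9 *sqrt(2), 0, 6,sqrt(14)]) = [ - 9 * sqrt(2 ),0,sqrt(14 ) , 6]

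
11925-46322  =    -  34397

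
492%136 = 84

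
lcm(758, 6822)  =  6822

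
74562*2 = 149124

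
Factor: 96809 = 131^1*739^1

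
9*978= 8802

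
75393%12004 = 3369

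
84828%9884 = 5756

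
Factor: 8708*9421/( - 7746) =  - 2^1 * 3^ ( -1 )*7^1 *311^1*1291^ ( -1)*9421^1= -41019034/3873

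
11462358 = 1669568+9792790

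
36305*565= 20512325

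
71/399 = 71/399 = 0.18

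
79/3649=79/3649 = 0.02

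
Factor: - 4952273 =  - 79^1*62687^1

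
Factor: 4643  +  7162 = 3^1*5^1 * 787^1 = 11805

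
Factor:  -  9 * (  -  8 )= 2^3*3^2  =  72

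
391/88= 391/88 = 4.44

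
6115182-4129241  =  1985941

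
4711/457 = 4711/457=10.31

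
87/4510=87/4510 = 0.02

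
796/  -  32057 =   -  796/32057 = -  0.02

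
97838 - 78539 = 19299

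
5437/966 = 5437/966  =  5.63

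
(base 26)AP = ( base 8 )435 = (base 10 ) 285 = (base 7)555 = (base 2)100011101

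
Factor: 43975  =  5^2*1759^1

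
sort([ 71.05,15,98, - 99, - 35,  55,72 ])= [- 99, - 35,15,55,  71.05,72,98 ]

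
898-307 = 591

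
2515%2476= 39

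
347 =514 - 167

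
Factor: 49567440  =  2^4*3^1*5^1*13^1*15887^1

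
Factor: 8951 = 8951^1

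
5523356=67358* 82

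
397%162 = 73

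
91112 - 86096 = 5016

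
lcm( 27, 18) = 54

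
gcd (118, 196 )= 2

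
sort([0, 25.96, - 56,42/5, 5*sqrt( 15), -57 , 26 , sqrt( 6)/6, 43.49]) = [  -  57 , - 56 , 0,sqrt( 6) /6,42/5, 5 * sqrt( 15 ), 25.96, 26,43.49] 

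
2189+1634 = 3823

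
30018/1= 30018 =30018.00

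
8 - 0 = 8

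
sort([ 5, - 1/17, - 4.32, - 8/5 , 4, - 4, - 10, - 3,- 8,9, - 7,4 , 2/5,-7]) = [ - 10, - 8, - 7, - 7, - 4.32,-4, - 3 , - 8/5, - 1/17, 2/5,4,4,5,9]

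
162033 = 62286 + 99747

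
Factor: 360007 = 360007^1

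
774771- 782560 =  - 7789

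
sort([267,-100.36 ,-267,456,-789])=[-789, - 267,-100.36 , 267, 456]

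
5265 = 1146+4119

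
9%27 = 9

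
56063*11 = 616693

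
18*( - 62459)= - 1124262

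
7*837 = 5859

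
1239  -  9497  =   - 8258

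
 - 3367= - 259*13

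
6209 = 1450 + 4759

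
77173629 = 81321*949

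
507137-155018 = 352119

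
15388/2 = 7694 = 7694.00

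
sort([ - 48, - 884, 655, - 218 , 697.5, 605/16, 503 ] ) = [ - 884, - 218, -48, 605/16, 503, 655, 697.5]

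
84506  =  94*899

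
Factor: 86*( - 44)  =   - 2^3*11^1*43^1 = -3784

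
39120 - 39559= - 439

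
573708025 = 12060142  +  561647883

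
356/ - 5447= -1 + 5091/5447 = -  0.07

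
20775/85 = 4155/17 =244.41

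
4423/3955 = 4423/3955 = 1.12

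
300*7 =2100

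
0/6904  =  0 = 0.00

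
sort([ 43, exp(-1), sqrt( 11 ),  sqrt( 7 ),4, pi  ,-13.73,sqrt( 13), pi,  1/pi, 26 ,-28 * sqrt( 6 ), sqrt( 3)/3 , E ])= [ - 28* sqrt(6 ), - 13.73,1/pi, exp( - 1) , sqrt(3 )/3 , sqrt( 7), E , pi,  pi, sqrt( 11 ), sqrt(13),4 , 26,43]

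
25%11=3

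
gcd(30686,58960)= 134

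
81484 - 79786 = 1698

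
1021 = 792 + 229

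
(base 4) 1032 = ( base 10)78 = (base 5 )303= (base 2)1001110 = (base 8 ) 116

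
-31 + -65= - 96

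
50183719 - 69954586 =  -19770867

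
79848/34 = 2348 + 8/17 = 2348.47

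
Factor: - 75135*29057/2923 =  - 3^1*5^1*7^2*37^( - 1)*79^( - 1)*593^1 * 5009^1 = - 2183197695/2923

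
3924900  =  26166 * 150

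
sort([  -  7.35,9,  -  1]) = [-7.35,- 1,9]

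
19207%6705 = 5797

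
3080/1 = 3080 = 3080.00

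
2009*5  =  10045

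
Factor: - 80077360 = -2^4 * 5^1 * 11^1*90997^1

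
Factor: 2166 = 2^1 *3^1* 19^2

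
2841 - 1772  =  1069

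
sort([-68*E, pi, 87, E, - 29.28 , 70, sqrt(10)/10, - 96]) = [ - 68*E,-96, - 29.28, sqrt( 10 )/10,E, pi , 70, 87 ]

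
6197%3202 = 2995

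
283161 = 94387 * 3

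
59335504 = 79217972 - 19882468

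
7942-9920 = -1978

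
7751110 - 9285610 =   -  1534500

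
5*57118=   285590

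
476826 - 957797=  - 480971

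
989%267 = 188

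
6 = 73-67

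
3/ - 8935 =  - 3/8935 = - 0.00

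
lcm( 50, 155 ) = 1550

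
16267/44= 16267/44= 369.70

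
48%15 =3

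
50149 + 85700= 135849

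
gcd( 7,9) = 1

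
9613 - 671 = 8942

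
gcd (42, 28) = 14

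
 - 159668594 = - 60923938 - 98744656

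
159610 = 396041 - 236431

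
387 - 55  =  332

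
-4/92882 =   -  2/46441 = - 0.00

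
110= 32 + 78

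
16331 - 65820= -49489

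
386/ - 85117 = - 386/85117 = -  0.00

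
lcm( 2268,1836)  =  38556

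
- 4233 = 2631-6864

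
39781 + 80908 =120689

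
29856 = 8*3732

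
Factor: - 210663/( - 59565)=3^1*5^( - 1) *11^( - 1) * 19^( - 2 ) * 89^1* 263^1 = 70221/19855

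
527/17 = 31 = 31.00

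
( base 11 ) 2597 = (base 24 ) 5KD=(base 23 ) 68f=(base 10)3373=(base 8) 6455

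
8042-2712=5330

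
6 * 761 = 4566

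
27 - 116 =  - 89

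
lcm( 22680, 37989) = 1519560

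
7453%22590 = 7453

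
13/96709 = 13/96709 = 0.00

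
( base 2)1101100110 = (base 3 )1012020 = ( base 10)870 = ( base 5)11440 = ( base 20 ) 23A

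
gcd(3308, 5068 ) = 4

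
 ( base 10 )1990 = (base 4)133012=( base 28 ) 2F2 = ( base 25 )34F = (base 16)7c6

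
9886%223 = 74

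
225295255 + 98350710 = 323645965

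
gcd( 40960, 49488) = 16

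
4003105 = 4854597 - 851492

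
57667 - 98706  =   - 41039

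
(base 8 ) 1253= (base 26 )107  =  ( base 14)36b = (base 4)22223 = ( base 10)683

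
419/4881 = 419/4881 = 0.09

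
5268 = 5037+231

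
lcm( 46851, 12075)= 1171275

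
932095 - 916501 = 15594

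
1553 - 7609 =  - 6056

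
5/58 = 5/58 = 0.09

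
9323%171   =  89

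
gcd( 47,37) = 1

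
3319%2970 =349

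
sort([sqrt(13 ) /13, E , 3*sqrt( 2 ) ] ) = [sqrt(13)/13,E, 3* sqrt(2) ]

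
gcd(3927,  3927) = 3927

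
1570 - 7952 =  - 6382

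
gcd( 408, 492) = 12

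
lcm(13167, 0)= 0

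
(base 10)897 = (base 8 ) 1601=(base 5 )12042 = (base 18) 2df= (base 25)1am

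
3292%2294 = 998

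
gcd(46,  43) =1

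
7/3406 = 7/3406  =  0.00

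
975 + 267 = 1242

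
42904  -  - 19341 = 62245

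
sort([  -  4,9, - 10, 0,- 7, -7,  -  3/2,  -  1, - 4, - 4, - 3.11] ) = [-10, - 7, - 7, - 4, - 4, - 4,- 3.11,-3/2, - 1,  0,9]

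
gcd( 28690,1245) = 5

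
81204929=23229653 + 57975276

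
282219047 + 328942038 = 611161085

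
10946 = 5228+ 5718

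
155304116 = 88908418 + 66395698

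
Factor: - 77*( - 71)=5467  =  7^1*11^1 *71^1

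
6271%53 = 17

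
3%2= 1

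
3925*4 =15700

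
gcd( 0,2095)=2095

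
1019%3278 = 1019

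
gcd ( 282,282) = 282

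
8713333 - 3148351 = 5564982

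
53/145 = 53/145 = 0.37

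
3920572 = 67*58516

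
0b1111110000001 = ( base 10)8065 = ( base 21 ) i61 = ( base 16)1F81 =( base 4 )1332001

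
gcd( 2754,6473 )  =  1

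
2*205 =410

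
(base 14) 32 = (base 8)54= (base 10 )44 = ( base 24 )1k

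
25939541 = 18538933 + 7400608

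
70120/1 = 70120 = 70120.00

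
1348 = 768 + 580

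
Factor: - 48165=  - 3^1 * 5^1*13^2*19^1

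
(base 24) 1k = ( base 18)28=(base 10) 44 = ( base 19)26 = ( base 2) 101100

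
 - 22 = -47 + 25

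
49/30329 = 49/30329 = 0.00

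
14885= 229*65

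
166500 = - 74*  (-2250 )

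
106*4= 424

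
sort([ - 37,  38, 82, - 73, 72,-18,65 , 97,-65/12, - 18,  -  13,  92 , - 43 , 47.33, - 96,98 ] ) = [ - 96,  -  73, - 43, - 37, -18, - 18, - 13,-65/12,38,47.33, 65,72, 82, 92,  97 , 98]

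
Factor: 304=2^4 * 19^1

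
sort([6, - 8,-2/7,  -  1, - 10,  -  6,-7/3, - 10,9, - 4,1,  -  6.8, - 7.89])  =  [ -10 ,  -  10,  -  8, -7.89,-6.8 , - 6, - 4, - 7/3,-1, - 2/7,1,6,9]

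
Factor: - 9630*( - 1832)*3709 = 2^4*3^2*5^1*107^1*229^1*3709^1 = 65434771440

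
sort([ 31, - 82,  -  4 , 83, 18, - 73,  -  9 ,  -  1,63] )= [ - 82, - 73, - 9, - 4, - 1,18,  31 , 63,83 ] 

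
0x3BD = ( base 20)27H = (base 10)957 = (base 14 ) 4c5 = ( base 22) 1lb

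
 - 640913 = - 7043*91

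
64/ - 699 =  - 1+635/699 = - 0.09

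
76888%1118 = 864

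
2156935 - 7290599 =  - 5133664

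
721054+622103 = 1343157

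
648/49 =648/49 = 13.22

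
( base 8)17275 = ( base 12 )4679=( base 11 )5a04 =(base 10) 7869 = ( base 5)222434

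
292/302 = 146/151=0.97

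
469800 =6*78300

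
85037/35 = 2429+22/35=2429.63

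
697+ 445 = 1142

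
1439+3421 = 4860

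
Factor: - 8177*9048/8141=  -  73985496/8141 = - 2^3 * 3^1*7^ (-1)*13^2 *17^1* 29^1 * 37^1*1163^ ( - 1)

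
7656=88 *87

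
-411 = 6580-6991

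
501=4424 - 3923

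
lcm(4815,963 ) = 4815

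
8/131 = 8/131 = 0.06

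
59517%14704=701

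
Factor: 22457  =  17^1*1321^1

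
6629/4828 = 1 + 1801/4828 = 1.37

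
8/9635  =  8/9635 = 0.00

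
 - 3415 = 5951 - 9366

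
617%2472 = 617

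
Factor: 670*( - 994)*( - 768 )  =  511472640 = 2^10 * 3^1*5^1*7^1 *67^1 * 71^1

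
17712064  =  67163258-49451194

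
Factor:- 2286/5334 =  - 3^1*7^( - 1)  =  -  3/7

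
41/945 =41/945 = 0.04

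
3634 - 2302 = 1332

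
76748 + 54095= 130843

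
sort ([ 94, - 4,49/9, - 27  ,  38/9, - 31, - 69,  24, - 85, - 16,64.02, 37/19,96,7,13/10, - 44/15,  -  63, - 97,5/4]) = [-97,  -  85,-69, - 63, - 31, - 27, - 16,-4, - 44/15,5/4, 13/10, 37/19,38/9,49/9, 7,24,  64.02, 94, 96]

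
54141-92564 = -38423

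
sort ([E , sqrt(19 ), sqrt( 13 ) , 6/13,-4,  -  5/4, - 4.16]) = [ - 4.16, - 4, - 5/4,  6/13,E,sqrt(13), sqrt ( 19 )]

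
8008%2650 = 58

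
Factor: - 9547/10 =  - 2^(- 1 )*5^(  -  1 )*9547^1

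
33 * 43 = 1419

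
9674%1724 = 1054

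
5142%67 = 50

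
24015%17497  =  6518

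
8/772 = 2/193 =0.01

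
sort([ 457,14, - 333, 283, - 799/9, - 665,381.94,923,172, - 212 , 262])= [ - 665, - 333, - 212, - 799/9, 14,172,262, 283,381.94, 457,923 ] 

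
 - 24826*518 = - 12859868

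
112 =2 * 56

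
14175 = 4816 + 9359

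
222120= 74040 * 3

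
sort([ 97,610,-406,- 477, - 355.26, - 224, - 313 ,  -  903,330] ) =[-903, - 477, - 406,- 355.26, - 313,-224, 97 , 330, 610]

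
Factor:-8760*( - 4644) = 2^5 * 3^4 *5^1*43^1*73^1 = 40681440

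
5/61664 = 5/61664 = 0.00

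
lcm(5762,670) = 28810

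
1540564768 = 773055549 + 767509219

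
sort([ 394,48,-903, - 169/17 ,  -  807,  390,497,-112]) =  [ - 903,-807, - 112, - 169/17, 48, 390, 394,497]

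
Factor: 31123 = 31123^1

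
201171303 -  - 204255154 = 405426457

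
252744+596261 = 849005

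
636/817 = 636/817=   0.78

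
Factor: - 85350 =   -  2^1 * 3^1*5^2*569^1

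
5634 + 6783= 12417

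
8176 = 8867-691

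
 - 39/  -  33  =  13/11 = 1.18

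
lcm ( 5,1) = 5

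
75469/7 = 75469/7 = 10781.29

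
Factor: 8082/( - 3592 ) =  - 9/4 = - 2^( - 2 )*3^2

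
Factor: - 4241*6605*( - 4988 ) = 139722883340= 2^2  *  5^1*29^1*43^1*1321^1 * 4241^1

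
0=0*7957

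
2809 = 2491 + 318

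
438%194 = 50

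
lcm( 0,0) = 0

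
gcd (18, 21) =3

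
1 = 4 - 3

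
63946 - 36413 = 27533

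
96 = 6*16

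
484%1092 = 484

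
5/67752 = 5/67752= 0.00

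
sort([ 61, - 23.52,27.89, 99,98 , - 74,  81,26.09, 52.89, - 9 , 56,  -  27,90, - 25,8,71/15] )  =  [ - 74 ,-27, - 25,-23.52, - 9, 71/15,8  ,  26.09, 27.89, 52.89,56,61,81,90,98,  99 ] 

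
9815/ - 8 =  - 9815/8 =-1226.88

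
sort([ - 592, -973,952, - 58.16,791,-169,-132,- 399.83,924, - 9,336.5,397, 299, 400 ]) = [-973, - 592, - 399.83, - 169, - 132,  -  58.16 , - 9, 299, 336.5,397,400,791,924,952] 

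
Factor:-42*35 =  - 2^1*3^1 * 5^1 * 7^2 =- 1470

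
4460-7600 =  - 3140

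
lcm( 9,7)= 63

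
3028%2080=948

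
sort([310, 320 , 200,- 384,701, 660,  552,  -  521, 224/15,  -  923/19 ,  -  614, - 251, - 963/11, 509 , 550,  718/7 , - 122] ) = [-614 , - 521, - 384, - 251, - 122 , - 963/11 ,  -  923/19 , 224/15, 718/7,200,310,320,509,550, 552, 660,701 ] 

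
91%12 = 7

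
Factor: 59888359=59888359^1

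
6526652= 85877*76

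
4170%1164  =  678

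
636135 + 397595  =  1033730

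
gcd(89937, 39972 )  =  9993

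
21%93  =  21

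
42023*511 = 21473753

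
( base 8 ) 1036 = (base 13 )329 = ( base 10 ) 542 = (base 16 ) 21e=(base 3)202002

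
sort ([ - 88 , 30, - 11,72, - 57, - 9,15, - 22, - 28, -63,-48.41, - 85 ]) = [ - 88, - 85  , - 63, - 57, - 48.41 , - 28, - 22,-11, - 9,15,30, 72]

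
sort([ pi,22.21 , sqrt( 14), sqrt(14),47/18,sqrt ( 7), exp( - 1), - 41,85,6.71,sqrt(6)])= [ - 41,exp( - 1),sqrt( 6), 47/18,  sqrt( 7), pi,  sqrt (14 )  ,  sqrt( 14), 6.71, 22.21,85]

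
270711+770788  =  1041499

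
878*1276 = 1120328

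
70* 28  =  1960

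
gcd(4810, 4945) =5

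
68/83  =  68/83 = 0.82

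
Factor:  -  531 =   -  3^2*  59^1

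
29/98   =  29/98 = 0.30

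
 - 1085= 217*( - 5)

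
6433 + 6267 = 12700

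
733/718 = 1+15/718=1.02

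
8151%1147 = 122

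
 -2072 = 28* ( - 74 ) 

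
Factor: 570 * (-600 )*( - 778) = 2^5  *  3^2*5^3*19^1*389^1 =266076000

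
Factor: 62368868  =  2^2*  19^1 * 820643^1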